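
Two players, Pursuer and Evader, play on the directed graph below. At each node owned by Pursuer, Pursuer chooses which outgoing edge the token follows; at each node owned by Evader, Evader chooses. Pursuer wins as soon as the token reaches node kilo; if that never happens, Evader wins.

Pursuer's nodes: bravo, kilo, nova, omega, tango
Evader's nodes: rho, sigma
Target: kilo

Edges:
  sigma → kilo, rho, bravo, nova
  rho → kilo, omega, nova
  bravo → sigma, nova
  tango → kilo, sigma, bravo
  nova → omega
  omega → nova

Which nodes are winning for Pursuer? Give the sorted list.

kilo, tango

A0 = {kilo}
A1: add {tango} — tango (Pursuer) has tango→kilo.
A2 = A1; e.g. omega (Pursuer) has no edge into A1. Fixed point.
Pursuer's winning region = {kilo, tango}.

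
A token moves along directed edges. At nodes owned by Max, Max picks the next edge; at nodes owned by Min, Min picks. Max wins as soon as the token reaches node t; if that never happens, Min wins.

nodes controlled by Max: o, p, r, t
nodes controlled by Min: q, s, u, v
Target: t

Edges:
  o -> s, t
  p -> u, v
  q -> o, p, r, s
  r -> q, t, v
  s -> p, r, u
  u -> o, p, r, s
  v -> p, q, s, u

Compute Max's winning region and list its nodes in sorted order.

A0 = {t}
A1: add {o, r} — o (Max) has o→t; r (Max) has r→t.
A2 = A1; e.g. p (Max) has no edge into A1. Fixed point.
Max's winning region = {o, r, t}.

o, r, t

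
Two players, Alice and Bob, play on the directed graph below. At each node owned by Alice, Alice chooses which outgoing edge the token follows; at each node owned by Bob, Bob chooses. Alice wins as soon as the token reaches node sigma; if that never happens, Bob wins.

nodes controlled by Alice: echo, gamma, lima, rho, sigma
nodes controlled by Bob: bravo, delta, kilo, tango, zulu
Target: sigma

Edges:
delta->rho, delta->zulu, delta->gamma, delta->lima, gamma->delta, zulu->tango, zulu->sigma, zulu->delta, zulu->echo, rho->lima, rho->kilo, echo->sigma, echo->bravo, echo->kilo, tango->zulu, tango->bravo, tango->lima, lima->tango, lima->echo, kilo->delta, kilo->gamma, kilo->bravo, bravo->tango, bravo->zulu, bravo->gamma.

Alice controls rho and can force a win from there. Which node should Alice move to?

lima

A0 = {sigma}
A1: add {echo} — echo (Alice) has echo→sigma.
A2: add {lima} — lima (Alice) has lima→echo.
A3: add {rho} — rho (Alice) has rho→lima.
A4 = A3; e.g. tango (Bob) can still go to zulu. Fixed point.
From rho, successor lima is in the attractor (rank 2); the other successor kilo is not.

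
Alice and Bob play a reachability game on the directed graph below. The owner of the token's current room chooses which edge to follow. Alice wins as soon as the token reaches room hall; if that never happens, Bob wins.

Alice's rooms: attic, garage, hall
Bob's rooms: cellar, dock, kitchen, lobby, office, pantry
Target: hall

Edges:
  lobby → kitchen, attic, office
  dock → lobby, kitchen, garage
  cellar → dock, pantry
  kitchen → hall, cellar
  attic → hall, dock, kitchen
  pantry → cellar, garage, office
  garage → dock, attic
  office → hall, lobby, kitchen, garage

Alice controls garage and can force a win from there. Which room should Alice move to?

attic

A0 = {hall}
A1: add {attic} — attic (Alice) has attic→hall.
A2: add {garage} — garage (Alice) has garage→attic.
A3 = A2; e.g. lobby (Bob) can still go to kitchen. Fixed point.
From garage, successor attic is in the attractor (rank 1); the other successor dock is not.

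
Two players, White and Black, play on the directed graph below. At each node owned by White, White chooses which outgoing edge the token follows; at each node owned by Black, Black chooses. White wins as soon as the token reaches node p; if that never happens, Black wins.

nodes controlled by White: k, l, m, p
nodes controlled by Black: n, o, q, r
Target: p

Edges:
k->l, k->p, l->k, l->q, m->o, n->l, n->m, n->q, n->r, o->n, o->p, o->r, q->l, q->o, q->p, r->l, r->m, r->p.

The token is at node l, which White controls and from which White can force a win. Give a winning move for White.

k

A0 = {p}
A1: add {k} — k (White) has k→p.
A2: add {l} — l (White) has l→k.
A3 = A2; e.g. m (White) has no edge into A2. Fixed point.
From l, successor k is in the attractor (rank 1); the other successor q is not.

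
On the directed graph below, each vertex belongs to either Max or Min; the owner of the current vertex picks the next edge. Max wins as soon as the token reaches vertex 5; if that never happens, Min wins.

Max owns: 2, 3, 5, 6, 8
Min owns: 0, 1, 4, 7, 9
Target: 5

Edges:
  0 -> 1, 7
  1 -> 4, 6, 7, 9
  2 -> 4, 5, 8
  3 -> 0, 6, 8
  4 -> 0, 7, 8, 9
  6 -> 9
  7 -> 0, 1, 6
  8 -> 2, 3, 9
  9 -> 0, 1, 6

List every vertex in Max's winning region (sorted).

2, 3, 5, 8

A0 = {5}
A1: add {2} — 2 (Max) has 2→5.
A2: add {8} — 8 (Max) has 8→2.
A3: add {3} — 3 (Max) has 3→8.
A4 = A3; e.g. 0 (Min) can still go to 1. Fixed point.
Max's winning region = {2, 3, 5, 8}.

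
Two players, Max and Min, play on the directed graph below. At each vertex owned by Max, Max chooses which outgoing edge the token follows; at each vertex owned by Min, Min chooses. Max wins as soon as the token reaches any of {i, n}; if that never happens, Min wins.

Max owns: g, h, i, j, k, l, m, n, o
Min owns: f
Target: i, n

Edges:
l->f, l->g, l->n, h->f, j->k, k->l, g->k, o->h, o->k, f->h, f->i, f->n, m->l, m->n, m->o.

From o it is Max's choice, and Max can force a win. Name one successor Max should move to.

A0 = {i, n}
A1: add {l, m} — l (Max) has l→n; m (Max) has m→n.
A2: add {k} — k (Max) has k→l.
A3: add {g, j, o} — g (Max) has g→k; j (Max) has j→k; o (Max) has o→k.
A4 = A3; e.g. f (Min) can still go to h. Fixed point.
From o, successor k is in the attractor (rank 2); the other successor h is not.

k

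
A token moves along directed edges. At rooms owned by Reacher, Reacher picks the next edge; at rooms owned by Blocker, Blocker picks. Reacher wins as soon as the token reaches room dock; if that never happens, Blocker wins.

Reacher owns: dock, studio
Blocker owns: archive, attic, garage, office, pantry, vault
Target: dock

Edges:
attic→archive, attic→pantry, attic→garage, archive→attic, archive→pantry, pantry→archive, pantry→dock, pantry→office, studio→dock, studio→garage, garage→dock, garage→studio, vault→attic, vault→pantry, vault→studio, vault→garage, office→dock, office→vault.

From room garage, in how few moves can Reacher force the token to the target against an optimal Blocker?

2

A0 = {dock}
A1: add {studio} — studio (Reacher) has studio→dock.
A2: add {garage} — garage (Blocker): all of {dock, studio} already in.
A3 = A2; e.g. attic (Blocker) can still go to archive. Fixed point.
garage enters the attractor at level 2, so Reacher can force the target in 2 moves from there.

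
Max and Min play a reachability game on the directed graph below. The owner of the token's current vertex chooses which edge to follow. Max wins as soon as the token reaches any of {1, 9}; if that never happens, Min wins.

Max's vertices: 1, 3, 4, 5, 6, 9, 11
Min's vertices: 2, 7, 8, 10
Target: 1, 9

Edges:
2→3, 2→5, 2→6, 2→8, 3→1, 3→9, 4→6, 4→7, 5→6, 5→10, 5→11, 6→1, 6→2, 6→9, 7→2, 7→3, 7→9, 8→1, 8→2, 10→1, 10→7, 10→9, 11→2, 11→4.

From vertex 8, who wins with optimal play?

A0 = {1, 9}
A1: add {3, 6} — 3 (Max) has 3→1; 6 (Max) has 6→1.
A2: add {4, 5} — 4 (Max) has 4→6; 5 (Max) has 5→6.
A3: add {11} — 11 (Max) has 11→4.
A4 = A3; e.g. 2 (Min) can still go to 8. Fixed point.
8 never enters the attractor, so Min can avoid the target forever.

Min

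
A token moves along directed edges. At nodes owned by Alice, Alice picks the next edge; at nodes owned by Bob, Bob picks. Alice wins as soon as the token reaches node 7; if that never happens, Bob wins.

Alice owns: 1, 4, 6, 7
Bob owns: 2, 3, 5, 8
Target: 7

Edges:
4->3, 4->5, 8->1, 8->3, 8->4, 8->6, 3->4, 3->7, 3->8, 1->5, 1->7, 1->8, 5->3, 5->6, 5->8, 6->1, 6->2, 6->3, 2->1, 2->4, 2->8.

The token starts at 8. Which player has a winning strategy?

Bob

A0 = {7}
A1: add {1} — 1 (Alice) has 1→7.
A2: add {6} — 6 (Alice) has 6→1.
A3 = A2; e.g. 2 (Bob) can still go to 4. Fixed point.
8 never enters the attractor, so Bob can avoid the target forever.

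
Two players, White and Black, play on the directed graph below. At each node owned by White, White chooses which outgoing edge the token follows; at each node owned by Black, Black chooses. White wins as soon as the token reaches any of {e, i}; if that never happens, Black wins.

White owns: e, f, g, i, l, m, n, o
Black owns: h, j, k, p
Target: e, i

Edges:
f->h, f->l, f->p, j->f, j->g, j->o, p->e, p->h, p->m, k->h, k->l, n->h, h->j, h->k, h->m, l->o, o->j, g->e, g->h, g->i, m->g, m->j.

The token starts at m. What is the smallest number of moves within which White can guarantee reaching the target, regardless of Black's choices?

A0 = {e, i}
A1: add {g} — g (White) has g→e.
A2: add {m} — m (White) has m→g.
A3 = A2; e.g. f (White) has no edge into A2. Fixed point.
m enters the attractor at level 2, so White can force the target in 2 moves from there.

2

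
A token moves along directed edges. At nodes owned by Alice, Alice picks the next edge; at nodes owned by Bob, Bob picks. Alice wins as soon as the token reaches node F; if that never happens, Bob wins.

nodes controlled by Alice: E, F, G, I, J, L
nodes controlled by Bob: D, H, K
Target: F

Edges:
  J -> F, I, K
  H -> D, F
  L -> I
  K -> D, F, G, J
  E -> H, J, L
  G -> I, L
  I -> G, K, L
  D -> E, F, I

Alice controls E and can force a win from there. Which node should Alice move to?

A0 = {F}
A1: add {J} — J (Alice) has J→F.
A2: add {E} — E (Alice) has E→J.
A3 = A2; e.g. D (Bob) can still go to I. Fixed point.
From E, successor J is in the attractor (rank 1); the other successors H, L are not.

J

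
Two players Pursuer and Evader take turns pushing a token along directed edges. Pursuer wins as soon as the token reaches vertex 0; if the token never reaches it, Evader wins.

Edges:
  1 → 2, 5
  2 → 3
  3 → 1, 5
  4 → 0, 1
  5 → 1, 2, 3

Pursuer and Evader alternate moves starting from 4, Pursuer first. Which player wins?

Track states (vertex, player-to-move).
A0 = {(0,Pursuer), (0,Evader)}
A1: add {(4,Pursuer)}.
(4,Pursuer) ∈ A1 ⇒ Pursuer forces the target.

Pursuer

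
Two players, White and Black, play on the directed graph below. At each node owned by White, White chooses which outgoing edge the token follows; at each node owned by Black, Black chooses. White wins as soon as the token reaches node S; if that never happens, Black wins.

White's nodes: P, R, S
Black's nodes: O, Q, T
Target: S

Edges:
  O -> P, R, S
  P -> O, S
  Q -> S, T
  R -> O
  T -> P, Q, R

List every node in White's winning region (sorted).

P, S

A0 = {S}
A1: add {P} — P (White) has P→S.
A2 = A1; e.g. O (Black) can still go to R. Fixed point.
White's winning region = {P, S}.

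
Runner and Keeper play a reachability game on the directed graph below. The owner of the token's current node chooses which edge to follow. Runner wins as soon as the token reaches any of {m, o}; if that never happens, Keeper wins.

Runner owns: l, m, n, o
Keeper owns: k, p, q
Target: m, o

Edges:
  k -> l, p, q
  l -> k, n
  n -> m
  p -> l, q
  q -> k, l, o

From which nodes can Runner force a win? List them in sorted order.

l, m, n, o

A0 = {m, o}
A1: add {n} — n (Runner) has n→m.
A2: add {l} — l (Runner) has l→n.
A3 = A2; e.g. k (Keeper) can still go to p. Fixed point.
Runner's winning region = {l, m, n, o}.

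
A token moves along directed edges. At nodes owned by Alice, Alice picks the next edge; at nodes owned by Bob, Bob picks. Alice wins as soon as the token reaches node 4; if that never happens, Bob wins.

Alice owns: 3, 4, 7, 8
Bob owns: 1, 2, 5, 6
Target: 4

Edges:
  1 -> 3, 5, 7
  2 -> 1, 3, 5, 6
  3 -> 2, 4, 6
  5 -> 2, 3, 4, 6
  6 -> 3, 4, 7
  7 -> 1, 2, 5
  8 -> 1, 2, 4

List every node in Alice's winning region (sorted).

3, 4, 8

A0 = {4}
A1: add {3, 8} — 3 (Alice) has 3→4; 8 (Alice) has 8→4.
A2 = A1; e.g. 1 (Bob) can still go to 5. Fixed point.
Alice's winning region = {3, 4, 8}.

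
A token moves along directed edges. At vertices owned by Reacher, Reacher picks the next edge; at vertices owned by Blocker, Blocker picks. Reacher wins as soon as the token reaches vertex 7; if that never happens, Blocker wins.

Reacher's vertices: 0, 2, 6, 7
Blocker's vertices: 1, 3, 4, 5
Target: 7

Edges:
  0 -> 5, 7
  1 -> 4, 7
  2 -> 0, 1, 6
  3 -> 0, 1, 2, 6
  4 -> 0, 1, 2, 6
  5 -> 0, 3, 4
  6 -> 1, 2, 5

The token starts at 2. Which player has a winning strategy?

Reacher

A0 = {7}
A1: add {0} — 0 (Reacher) has 0→7.
A2: add {2} — 2 (Reacher) has 2→0.
2 ∈ A2, so Reacher can force the target.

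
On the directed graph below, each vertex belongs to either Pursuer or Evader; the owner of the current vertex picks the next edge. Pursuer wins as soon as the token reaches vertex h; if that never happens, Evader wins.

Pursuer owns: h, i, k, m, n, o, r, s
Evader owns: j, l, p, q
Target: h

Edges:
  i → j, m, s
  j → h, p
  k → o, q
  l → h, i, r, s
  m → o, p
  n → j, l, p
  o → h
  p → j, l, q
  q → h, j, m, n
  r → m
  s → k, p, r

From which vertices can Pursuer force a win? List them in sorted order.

h, i, k, l, m, n, o, r, s

A0 = {h}
A1: add {o} — o (Pursuer) has o→h.
A2: add {k, m} — k (Pursuer) has k→o; m (Pursuer) has m→o.
A3: add {i, r, s} — i (Pursuer) has i→m; r (Pursuer) has r→m; s (Pursuer) has s→k.
A4: add {l} — l (Evader): all of {h, i, r, s} already in.
A5: add {n} — n (Pursuer) has n→l.
A6 = A5; e.g. j (Evader) can still go to p. Fixed point.
Pursuer's winning region = {h, i, k, l, m, n, o, r, s}.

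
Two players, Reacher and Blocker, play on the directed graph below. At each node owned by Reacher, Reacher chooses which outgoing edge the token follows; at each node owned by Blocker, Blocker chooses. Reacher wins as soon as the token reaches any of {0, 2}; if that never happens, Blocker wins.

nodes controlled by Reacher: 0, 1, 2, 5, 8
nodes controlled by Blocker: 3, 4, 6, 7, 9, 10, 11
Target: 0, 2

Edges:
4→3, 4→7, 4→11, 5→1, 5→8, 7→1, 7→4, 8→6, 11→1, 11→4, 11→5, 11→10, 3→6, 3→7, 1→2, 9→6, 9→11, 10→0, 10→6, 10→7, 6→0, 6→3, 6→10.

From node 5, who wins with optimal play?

Reacher

A0 = {0, 2}
A1: add {1} — 1 (Reacher) has 1→2.
A2: add {5} — 5 (Reacher) has 5→1.
A3 = A2; e.g. 3 (Blocker) can still go to 6. Fixed point.
5 ∈ A2, so Reacher can force the target.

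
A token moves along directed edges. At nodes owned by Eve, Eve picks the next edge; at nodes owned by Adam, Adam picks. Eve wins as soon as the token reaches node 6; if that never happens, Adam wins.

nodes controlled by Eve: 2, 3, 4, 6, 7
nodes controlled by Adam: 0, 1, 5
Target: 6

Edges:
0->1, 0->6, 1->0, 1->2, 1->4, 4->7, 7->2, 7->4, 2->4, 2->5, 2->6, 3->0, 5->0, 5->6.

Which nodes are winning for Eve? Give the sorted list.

2, 4, 6, 7

A0 = {6}
A1: add {2} — 2 (Eve) has 2→6.
A2: add {7} — 7 (Eve) has 7→2.
A3: add {4} — 4 (Eve) has 4→7.
A4 = A3; e.g. 0 (Adam) can still go to 1. Fixed point.
Eve's winning region = {2, 4, 6, 7}.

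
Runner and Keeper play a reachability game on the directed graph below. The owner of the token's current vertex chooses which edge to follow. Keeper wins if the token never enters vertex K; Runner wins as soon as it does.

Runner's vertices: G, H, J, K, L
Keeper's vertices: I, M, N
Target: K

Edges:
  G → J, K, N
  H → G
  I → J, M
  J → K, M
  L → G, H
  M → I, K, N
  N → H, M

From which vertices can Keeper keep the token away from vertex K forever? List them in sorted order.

I, M, N

A0 = {K}
A1: add {G, J} — G (Runner) has G→K; J (Runner) has J→K.
A2: add {H, L} — H (Runner) has H→G; L (Runner) has L→G.
A3 = A2; e.g. I (Keeper) can still go to M. Fixed point.
Runner's attractor = {G, H, J, K, L}; Keeper avoids the target exactly from the complement.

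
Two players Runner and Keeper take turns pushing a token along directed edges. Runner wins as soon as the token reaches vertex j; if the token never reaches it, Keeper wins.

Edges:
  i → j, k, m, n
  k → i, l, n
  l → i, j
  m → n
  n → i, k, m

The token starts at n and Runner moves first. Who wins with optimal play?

Track states (vertex, player-to-move).
A0 = {(j,Runner), (j,Keeper)}
A1: add {(i,Runner), (l,Runner)}.
A2: add {(l,Keeper)}.
A3: add {(k,Runner)}.
A4 = A3; e.g. (i,Keeper) stays out. (n,Runner) never enters ⇒ Keeper avoids the target.

Keeper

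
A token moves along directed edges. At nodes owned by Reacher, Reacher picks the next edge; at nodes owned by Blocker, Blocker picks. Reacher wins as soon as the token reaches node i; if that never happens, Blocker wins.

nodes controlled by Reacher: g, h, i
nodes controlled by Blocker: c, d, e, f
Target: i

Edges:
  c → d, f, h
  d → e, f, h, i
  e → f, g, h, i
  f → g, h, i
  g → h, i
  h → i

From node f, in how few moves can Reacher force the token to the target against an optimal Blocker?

2

A0 = {i}
A1: add {g, h} — g (Reacher) has g→i; h (Reacher) has h→i.
A2: add {f} — f (Blocker): all of {g, h, i} already in.
f enters the attractor at level 2, so Reacher can force the target in 2 moves from there.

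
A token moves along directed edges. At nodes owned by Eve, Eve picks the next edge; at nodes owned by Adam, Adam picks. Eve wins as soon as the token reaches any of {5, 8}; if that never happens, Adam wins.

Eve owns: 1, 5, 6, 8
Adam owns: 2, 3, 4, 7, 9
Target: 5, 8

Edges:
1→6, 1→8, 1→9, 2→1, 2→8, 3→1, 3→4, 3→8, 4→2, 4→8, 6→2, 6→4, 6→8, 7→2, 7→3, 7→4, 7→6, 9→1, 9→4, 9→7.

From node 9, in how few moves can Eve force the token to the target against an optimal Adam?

A0 = {5, 8}
A1: add {1, 6} — 1 (Eve) has 1→8; 6 (Eve) has 6→8.
A2: add {2} — 2 (Adam): all of {1, 8} already in.
A3: add {4} — 4 (Adam): all of {2, 8} already in.
A4: add {3} — 3 (Adam): all of {1, 4, 8} already in.
A5: add {7} — 7 (Adam): all of {2, 3, 4, 6} already in.
A6: add {9} — 9 (Adam): all of {1, 4, 7} already in.
A6 = all vertices. Fixed point.
9 enters the attractor at level 6, so Eve can force the target in 6 moves from there.

6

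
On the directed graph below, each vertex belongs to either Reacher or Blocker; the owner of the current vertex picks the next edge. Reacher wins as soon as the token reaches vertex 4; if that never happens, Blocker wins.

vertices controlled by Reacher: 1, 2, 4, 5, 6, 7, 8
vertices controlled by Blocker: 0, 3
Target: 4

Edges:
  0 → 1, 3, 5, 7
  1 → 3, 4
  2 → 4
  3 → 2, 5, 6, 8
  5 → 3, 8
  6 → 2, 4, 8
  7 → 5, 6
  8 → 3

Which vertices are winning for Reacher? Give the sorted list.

1, 2, 4, 6, 7

A0 = {4}
A1: add {1, 2, 6} — 1 (Reacher) has 1→4; 2 (Reacher) has 2→4; 6 (Reacher) has 6→4.
A2: add {7} — 7 (Reacher) has 7→6.
A3 = A2; e.g. 0 (Blocker) can still go to 3. Fixed point.
Reacher's winning region = {1, 2, 4, 6, 7}.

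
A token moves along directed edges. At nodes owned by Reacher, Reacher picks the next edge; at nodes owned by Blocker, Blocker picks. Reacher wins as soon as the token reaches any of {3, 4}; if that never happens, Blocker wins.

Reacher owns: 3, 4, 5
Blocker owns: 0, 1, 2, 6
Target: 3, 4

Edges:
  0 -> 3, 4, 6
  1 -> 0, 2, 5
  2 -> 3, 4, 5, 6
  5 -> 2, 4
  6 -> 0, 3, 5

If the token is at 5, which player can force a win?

Reacher

A0 = {3, 4}
A1: add {5} — 5 (Reacher) has 5→4.
A2 = A1; e.g. 0 (Blocker) can still go to 6. Fixed point.
5 ∈ A1, so Reacher can force the target.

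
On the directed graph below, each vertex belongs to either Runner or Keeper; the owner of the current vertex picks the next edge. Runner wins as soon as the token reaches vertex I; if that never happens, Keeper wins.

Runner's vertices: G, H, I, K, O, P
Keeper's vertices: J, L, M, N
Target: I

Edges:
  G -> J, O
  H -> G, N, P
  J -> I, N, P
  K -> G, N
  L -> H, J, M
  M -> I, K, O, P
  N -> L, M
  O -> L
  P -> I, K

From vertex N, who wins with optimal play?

A0 = {I}
A1: add {P} — P (Runner) has P→I.
A2: add {H} — H (Runner) has H→P.
A3 = A2; e.g. G (Runner) has no edge into A2. Fixed point.
N never enters the attractor, so Keeper can avoid the target forever.

Keeper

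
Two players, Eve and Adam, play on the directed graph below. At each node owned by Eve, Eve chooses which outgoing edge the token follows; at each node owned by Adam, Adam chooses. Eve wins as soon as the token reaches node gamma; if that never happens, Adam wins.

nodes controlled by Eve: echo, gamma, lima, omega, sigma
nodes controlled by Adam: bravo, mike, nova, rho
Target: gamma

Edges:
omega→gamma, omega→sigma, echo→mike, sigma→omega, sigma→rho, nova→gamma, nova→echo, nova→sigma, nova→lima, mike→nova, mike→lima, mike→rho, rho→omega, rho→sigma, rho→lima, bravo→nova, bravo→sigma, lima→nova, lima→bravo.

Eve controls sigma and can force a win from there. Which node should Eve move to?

A0 = {gamma}
A1: add {omega} — omega (Eve) has omega→gamma.
A2: add {sigma} — sigma (Eve) has sigma→omega.
A3 = A2; e.g. mike (Adam) can still go to nova. Fixed point.
From sigma, successor omega is in the attractor (rank 1); the other successor rho is not.

omega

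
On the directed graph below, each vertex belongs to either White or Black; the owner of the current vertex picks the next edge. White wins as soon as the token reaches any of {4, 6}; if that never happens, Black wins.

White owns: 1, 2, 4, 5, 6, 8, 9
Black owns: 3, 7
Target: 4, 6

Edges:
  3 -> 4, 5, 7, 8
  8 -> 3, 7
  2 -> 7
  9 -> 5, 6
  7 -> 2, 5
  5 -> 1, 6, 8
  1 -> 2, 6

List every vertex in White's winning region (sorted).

1, 4, 5, 6, 9

A0 = {4, 6}
A1: add {1, 5, 9} — 1 (White) has 1→6; 5 (White) has 5→6; 9 (White) has 9→6.
A2 = A1; e.g. 2 (White) has no edge into A1. Fixed point.
White's winning region = {1, 4, 5, 6, 9}.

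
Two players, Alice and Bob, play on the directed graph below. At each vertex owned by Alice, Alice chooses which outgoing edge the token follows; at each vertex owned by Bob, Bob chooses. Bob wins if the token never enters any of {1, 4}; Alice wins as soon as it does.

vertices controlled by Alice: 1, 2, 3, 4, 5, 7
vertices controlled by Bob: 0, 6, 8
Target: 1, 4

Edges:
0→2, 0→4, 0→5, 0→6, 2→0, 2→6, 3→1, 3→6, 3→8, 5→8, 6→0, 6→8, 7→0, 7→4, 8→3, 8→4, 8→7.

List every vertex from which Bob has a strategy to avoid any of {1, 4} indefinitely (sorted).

A0 = {1, 4}
A1: add {3, 7} — 3 (Alice) has 3→1; 7 (Alice) has 7→4.
A2: add {8} — 8 (Bob): all of {3, 4, 7} already in.
A3: add {5} — 5 (Alice) has 5→8.
A4 = A3; e.g. 0 (Bob) can still go to 2. Fixed point.
Alice's attractor = {1, 3, 4, 5, 7, 8}; Bob avoids the target exactly from the complement.

0, 2, 6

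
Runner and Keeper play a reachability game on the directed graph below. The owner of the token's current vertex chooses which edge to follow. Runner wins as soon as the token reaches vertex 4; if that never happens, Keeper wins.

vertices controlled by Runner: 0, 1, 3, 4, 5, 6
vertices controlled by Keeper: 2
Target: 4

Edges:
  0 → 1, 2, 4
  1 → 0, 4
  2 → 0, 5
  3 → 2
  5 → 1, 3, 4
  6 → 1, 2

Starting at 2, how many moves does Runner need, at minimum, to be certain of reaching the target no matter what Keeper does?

2

A0 = {4}
A1: add {0, 1, 5} — 0 (Runner) has 0→4; 1 (Runner) has 1→4; 5 (Runner) has 5→4.
A2: add {2, 6} — 2 (Keeper): all of {0, 5} already in; 6 (Runner) has 6→1.
2 enters the attractor at level 2, so Runner can force the target in 2 moves from there.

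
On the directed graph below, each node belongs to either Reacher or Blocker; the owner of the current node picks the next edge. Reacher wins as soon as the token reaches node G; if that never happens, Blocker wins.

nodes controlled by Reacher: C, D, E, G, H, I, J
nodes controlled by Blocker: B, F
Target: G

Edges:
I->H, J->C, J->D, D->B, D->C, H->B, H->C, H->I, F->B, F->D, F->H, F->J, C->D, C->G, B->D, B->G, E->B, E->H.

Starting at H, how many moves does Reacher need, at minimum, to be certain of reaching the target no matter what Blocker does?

A0 = {G}
A1: add {C} — C (Reacher) has C→G.
A2: add {D, H, J} — D (Reacher) has D→C; H (Reacher) has H→C; J (Reacher) has J→C.
H enters the attractor at level 2, so Reacher can force the target in 2 moves from there.

2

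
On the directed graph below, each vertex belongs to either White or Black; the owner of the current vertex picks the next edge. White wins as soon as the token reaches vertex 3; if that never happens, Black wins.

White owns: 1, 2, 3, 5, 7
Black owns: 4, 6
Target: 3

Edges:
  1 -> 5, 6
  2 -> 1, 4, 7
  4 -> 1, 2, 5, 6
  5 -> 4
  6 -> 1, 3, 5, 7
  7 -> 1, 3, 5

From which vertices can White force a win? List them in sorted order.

2, 3, 7

A0 = {3}
A1: add {7} — 7 (White) has 7→3.
A2: add {2} — 2 (White) has 2→7.
A3 = A2; e.g. 1 (White) has no edge into A2. Fixed point.
White's winning region = {2, 3, 7}.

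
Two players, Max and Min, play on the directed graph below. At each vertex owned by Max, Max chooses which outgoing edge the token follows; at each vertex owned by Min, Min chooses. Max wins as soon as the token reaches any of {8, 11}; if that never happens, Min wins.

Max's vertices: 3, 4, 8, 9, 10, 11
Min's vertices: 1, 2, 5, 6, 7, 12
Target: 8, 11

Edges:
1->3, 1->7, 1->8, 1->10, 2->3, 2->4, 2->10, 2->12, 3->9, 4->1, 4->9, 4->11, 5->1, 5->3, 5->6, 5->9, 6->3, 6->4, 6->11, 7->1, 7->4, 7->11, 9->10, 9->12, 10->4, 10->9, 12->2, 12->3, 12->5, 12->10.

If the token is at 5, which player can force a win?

A0 = {8, 11}
A1: add {4} — 4 (Max) has 4→11.
A2: add {10} — 10 (Max) has 10→4.
A3: add {9} — 9 (Max) has 9→10.
A4: add {3} — 3 (Max) has 3→9.
A5: add {6} — 6 (Min): all of {3, 4, 11} already in.
A6 = A5; e.g. 1 (Min) can still go to 7. Fixed point.
5 never enters the attractor, so Min can avoid the target forever.

Min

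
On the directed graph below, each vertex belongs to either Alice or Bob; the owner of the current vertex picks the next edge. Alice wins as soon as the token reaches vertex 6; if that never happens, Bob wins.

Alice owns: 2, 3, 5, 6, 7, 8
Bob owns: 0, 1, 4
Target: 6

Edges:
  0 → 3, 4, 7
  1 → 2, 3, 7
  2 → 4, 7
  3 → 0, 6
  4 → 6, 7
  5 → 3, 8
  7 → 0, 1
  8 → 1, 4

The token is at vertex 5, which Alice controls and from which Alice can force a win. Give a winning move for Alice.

3

A0 = {6}
A1: add {3} — 3 (Alice) has 3→6.
A2: add {5} — 5 (Alice) has 5→3.
A3 = A2; e.g. 0 (Bob) can still go to 4. Fixed point.
From 5, successor 3 is in the attractor (rank 1); the other successor 8 is not.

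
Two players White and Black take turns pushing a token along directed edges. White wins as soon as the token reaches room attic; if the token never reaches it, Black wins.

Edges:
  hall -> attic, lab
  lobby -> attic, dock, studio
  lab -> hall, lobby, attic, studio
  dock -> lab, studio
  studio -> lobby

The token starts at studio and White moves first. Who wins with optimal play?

Black

Track states (vertex, player-to-move).
A0 = {(attic,White), (attic,Black)}
A1: add {(hall,White), (lobby,White), (lab,White)}.
A2: add {(hall,Black), (studio,Black)}.
A3: add {(dock,White)}.
A4 = A3; e.g. (lobby,Black) stays out. (studio,White) never enters ⇒ Black avoids the target.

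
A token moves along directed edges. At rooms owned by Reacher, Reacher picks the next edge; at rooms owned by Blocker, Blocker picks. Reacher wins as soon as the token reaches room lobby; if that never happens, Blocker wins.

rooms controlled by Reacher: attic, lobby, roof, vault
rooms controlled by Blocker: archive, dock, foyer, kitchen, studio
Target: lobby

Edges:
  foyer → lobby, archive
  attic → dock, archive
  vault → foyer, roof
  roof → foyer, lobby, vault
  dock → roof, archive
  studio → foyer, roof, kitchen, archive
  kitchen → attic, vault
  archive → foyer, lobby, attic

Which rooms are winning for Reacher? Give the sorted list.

A0 = {lobby}
A1: add {roof} — roof (Reacher) has roof→lobby.
A2: add {vault} — vault (Reacher) has vault→roof.
A3 = A2; e.g. foyer (Blocker) can still go to archive. Fixed point.
Reacher's winning region = {lobby, roof, vault}.

lobby, roof, vault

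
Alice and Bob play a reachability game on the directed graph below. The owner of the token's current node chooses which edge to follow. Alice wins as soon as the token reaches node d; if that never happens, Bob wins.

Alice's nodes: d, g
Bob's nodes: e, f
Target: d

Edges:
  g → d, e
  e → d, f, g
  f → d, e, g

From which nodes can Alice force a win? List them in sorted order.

d, g

A0 = {d}
A1: add {g} — g (Alice) has g→d.
A2 = A1; e.g. e (Bob) can still go to f. Fixed point.
Alice's winning region = {d, g}.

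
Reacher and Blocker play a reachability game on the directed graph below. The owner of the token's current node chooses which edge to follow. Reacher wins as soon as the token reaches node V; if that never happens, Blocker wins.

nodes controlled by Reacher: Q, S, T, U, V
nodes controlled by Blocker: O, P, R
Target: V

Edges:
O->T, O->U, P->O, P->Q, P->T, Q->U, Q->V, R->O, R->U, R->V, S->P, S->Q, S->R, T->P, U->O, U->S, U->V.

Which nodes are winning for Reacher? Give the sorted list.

A0 = {V}
A1: add {Q, U} — Q (Reacher) has Q→V; U (Reacher) has U→V.
A2: add {S} — S (Reacher) has S→Q.
A3 = A2; e.g. O (Blocker) can still go to T. Fixed point.
Reacher's winning region = {Q, S, U, V}.

Q, S, U, V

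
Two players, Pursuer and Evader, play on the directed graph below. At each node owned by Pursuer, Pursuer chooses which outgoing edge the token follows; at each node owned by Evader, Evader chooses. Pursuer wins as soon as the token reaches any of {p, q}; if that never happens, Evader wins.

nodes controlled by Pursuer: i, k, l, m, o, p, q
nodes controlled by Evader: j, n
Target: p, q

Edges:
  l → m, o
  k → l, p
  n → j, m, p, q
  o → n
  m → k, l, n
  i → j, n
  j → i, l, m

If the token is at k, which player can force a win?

Pursuer

A0 = {p, q}
A1: add {k} — k (Pursuer) has k→p.
k ∈ A1, so Pursuer can force the target.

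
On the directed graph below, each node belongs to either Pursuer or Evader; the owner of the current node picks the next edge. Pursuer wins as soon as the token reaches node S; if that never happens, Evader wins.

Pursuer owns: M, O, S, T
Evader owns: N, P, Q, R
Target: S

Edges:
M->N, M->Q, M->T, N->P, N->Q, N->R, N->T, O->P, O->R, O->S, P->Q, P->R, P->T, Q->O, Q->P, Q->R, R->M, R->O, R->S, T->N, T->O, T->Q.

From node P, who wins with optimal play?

A0 = {S}
A1: add {O} — O (Pursuer) has O→S.
A2: add {T} — T (Pursuer) has T→O.
A3: add {M} — M (Pursuer) has M→T.
A4: add {R} — R (Evader): all of {M, O, S} already in.
A5 = A4; e.g. N (Evader) can still go to P. Fixed point.
P never enters the attractor, so Evader can avoid the target forever.

Evader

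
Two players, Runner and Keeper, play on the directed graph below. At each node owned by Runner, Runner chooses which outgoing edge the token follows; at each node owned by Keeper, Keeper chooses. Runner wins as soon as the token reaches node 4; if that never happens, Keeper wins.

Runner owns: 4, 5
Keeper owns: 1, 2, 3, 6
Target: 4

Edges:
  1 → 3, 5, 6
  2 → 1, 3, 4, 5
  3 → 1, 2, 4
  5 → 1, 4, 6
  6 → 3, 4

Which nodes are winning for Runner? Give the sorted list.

A0 = {4}
A1: add {5} — 5 (Runner) has 5→4.
A2 = A1; e.g. 1 (Keeper) can still go to 3. Fixed point.
Runner's winning region = {4, 5}.

4, 5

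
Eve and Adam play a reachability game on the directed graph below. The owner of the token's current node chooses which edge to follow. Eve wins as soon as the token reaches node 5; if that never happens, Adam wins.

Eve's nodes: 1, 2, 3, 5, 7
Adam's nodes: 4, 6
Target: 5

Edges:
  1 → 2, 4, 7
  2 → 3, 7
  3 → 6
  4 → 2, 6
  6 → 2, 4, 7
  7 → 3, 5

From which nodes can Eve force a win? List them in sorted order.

A0 = {5}
A1: add {7} — 7 (Eve) has 7→5.
A2: add {1, 2} — 1 (Eve) has 1→7; 2 (Eve) has 2→7.
A3 = A2; e.g. 3 (Eve) has no edge into A2. Fixed point.
Eve's winning region = {1, 2, 5, 7}.

1, 2, 5, 7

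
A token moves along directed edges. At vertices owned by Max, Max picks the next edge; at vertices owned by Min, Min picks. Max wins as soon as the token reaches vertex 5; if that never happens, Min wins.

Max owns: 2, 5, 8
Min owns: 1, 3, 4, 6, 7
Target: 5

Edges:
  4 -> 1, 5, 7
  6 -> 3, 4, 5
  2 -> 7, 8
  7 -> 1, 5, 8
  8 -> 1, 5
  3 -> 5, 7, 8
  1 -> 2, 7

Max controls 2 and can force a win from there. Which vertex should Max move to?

8

A0 = {5}
A1: add {8} — 8 (Max) has 8→5.
A2: add {2} — 2 (Max) has 2→8.
A3 = A2; e.g. 1 (Min) can still go to 7. Fixed point.
From 2, successor 8 is in the attractor (rank 1); the other successor 7 is not.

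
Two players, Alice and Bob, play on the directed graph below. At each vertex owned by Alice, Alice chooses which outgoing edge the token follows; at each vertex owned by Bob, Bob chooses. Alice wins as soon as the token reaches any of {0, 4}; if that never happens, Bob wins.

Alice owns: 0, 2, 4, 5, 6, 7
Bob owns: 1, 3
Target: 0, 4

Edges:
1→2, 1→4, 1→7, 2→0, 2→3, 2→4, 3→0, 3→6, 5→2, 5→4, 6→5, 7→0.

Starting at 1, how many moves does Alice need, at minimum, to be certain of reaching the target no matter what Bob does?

A0 = {0, 4}
A1: add {2, 5, 7} — 2 (Alice) has 2→0; 5 (Alice) has 5→4; 7 (Alice) has 7→0.
A2: add {1, 6} — 1 (Bob): all of {2, 4, 7} already in; 6 (Alice) has 6→5.
1 enters the attractor at level 2, so Alice can force the target in 2 moves from there.

2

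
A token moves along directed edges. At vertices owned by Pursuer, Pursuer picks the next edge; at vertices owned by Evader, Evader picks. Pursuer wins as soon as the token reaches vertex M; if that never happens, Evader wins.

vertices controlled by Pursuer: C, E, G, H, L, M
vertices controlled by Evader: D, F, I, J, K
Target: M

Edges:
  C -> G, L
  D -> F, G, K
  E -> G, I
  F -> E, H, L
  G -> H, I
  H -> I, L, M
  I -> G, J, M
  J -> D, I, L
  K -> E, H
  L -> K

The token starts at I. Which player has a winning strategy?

Evader

A0 = {M}
A1: add {H} — H (Pursuer) has H→M.
A2: add {G} — G (Pursuer) has G→H.
A3: add {C, E} — C (Pursuer) has C→G; E (Pursuer) has E→G.
A4: add {K} — K (Evader): all of {E, H} already in.
A5: add {L} — L (Pursuer) has L→K.
A6: add {F} — F (Evader): all of {E, H, L} already in.
A7: add {D} — D (Evader): all of {F, G, K} already in.
A8 = A7; e.g. I (Evader) can still go to J. Fixed point.
I never enters the attractor, so Evader can avoid the target forever.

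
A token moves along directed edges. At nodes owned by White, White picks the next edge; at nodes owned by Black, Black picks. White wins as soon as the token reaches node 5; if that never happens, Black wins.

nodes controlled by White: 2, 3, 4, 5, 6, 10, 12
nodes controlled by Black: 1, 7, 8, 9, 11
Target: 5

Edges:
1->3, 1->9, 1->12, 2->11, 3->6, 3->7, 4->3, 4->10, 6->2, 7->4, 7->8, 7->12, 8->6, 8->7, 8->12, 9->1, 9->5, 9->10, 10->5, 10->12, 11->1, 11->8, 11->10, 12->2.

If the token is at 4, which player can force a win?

A0 = {5}
A1: add {10} — 10 (White) has 10→5.
A2: add {4} — 4 (White) has 4→10.
A3 = A2; e.g. 1 (Black) can still go to 3. Fixed point.
4 ∈ A2, so White can force the target.

White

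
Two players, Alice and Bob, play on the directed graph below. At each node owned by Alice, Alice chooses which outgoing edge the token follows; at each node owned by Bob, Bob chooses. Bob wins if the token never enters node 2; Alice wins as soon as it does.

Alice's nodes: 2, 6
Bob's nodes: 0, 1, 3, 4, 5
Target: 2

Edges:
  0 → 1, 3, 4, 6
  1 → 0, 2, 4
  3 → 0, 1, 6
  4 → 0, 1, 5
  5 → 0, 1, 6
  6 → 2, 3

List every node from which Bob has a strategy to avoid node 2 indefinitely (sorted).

A0 = {2}
A1: add {6} — 6 (Alice) has 6→2.
A2 = A1; e.g. 0 (Bob) can still go to 1. Fixed point.
Alice's attractor = {2, 6}; Bob avoids the target exactly from the complement.

0, 1, 3, 4, 5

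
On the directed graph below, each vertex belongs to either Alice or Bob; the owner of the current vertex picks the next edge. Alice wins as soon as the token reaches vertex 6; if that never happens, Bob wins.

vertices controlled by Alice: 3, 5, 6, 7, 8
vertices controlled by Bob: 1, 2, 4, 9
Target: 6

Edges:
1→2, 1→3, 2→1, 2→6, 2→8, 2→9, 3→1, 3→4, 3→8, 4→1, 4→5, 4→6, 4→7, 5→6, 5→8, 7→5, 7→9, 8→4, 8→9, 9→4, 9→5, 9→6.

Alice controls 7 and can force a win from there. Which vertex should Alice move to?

5

A0 = {6}
A1: add {5} — 5 (Alice) has 5→6.
A2: add {7} — 7 (Alice) has 7→5.
A3 = A2; e.g. 1 (Bob) can still go to 2. Fixed point.
From 7, successor 5 is in the attractor (rank 1); the other successor 9 is not.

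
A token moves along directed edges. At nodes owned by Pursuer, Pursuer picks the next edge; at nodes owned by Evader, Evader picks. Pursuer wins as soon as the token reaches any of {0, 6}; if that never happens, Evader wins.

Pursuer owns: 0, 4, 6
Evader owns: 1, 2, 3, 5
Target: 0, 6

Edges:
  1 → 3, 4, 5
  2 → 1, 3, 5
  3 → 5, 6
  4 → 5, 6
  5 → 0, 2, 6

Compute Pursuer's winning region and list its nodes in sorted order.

0, 4, 6

A0 = {0, 6}
A1: add {4} — 4 (Pursuer) has 4→6.
A2 = A1; e.g. 1 (Evader) can still go to 3. Fixed point.
Pursuer's winning region = {0, 4, 6}.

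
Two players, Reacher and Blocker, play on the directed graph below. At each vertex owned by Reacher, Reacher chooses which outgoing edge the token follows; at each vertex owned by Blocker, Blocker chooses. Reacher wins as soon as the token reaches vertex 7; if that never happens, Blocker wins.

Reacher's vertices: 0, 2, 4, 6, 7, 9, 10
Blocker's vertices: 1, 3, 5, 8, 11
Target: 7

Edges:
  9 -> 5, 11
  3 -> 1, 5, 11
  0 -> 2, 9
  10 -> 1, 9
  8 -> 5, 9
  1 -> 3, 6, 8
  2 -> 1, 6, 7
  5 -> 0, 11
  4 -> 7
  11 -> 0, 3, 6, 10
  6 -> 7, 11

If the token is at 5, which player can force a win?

A0 = {7}
A1: add {2, 4, 6} — 2 (Reacher) has 2→7; 4 (Reacher) has 4→7; 6 (Reacher) has 6→7.
A2: add {0} — 0 (Reacher) has 0→2.
A3 = A2; e.g. 1 (Blocker) can still go to 3. Fixed point.
5 never enters the attractor, so Blocker can avoid the target forever.

Blocker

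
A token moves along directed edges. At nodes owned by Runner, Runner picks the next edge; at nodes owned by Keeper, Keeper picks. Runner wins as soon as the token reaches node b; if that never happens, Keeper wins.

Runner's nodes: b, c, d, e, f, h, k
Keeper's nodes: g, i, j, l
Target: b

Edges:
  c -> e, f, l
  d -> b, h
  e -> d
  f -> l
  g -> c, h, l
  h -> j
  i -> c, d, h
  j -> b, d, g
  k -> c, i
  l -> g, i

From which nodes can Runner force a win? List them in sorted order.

A0 = {b}
A1: add {d} — d (Runner) has d→b.
A2: add {e} — e (Runner) has e→d.
A3: add {c} — c (Runner) has c→e.
A4: add {k} — k (Runner) has k→c.
A5 = A4; e.g. f (Runner) has no edge into A4. Fixed point.
Runner's winning region = {b, c, d, e, k}.

b, c, d, e, k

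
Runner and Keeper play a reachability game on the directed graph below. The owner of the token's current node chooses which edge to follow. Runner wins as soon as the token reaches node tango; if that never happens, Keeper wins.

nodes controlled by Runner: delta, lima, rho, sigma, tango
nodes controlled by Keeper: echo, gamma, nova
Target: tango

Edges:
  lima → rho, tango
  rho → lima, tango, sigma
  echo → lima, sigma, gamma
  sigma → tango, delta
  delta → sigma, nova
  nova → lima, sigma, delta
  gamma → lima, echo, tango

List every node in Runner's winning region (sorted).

delta, lima, nova, rho, sigma, tango

A0 = {tango}
A1: add {lima, rho, sigma} — lima (Runner) has lima→tango; rho (Runner) has rho→tango; sigma (Runner) has sigma→tango.
A2: add {delta} — delta (Runner) has delta→sigma.
A3: add {nova} — nova (Keeper): all of {lima, sigma, delta} already in.
A4 = A3; e.g. echo (Keeper) can still go to gamma. Fixed point.
Runner's winning region = {delta, lima, nova, rho, sigma, tango}.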